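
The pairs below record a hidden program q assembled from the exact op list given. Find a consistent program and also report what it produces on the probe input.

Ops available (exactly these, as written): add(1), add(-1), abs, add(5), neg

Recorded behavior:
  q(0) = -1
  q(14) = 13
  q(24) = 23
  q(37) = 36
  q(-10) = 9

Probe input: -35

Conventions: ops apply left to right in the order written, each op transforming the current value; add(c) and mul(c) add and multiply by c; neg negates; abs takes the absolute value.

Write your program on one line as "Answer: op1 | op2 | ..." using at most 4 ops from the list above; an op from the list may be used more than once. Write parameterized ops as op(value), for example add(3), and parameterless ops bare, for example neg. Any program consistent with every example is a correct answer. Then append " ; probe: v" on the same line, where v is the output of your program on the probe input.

neg | abs | add(-1) ; probe: 34

Check, running the answer program on each example:
  0 -> 0 -> 0 -> -1
  14 -> -14 -> 14 -> 13
  24 -> -24 -> 24 -> 23
  37 -> -37 -> 37 -> 36
  -10 -> 10 -> 10 -> 9
  probe: -35 -> 35 -> 35 -> 34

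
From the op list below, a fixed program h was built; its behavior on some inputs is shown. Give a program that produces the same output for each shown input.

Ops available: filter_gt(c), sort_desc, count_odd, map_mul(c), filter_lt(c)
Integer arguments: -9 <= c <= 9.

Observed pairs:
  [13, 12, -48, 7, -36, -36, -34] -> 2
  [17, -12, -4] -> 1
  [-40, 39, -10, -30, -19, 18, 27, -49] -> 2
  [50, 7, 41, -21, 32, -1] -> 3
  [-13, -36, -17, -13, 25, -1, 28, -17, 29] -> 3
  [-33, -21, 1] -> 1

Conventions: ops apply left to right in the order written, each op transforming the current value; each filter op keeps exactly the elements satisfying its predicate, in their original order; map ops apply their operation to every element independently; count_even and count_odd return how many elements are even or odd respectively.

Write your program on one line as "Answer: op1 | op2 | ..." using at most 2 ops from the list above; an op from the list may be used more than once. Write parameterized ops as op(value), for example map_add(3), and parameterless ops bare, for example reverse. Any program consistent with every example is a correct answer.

filter_gt(-2) | count_odd

Check, running the answer program on each example:
  [13, 12, -48, 7, -36, -36, -34] -> [13, 12, 7] -> 2
  [17, -12, -4] -> [17] -> 1
  [-40, 39, -10, -30, -19, 18, 27, -49] -> [39, 18, 27] -> 2
  [50, 7, 41, -21, 32, -1] -> [50, 7, 41, 32, -1] -> 3
  [-13, -36, -17, -13, 25, -1, 28, -17, 29] -> [25, -1, 28, 29] -> 3
  [-33, -21, 1] -> [1] -> 1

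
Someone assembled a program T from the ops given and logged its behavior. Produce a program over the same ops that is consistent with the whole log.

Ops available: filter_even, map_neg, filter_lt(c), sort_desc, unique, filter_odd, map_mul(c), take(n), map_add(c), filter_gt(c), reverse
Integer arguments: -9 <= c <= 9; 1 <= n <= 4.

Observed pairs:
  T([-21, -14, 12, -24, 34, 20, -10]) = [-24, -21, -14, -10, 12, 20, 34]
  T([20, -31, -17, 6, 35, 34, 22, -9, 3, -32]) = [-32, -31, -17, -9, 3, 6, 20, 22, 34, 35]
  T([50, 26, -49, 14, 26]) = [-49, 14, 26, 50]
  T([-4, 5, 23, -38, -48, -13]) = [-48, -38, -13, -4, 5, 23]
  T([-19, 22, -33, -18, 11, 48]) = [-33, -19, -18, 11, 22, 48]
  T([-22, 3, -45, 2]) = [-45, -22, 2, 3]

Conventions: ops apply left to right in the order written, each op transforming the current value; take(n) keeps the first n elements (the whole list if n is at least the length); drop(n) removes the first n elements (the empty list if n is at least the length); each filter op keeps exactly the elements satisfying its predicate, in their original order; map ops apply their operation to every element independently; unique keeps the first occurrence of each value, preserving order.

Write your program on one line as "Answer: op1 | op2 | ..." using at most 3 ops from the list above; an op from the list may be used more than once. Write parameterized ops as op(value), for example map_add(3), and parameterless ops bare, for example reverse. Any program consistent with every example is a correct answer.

unique | sort_desc | reverse

Check, running the answer program on each example:
  [-21, -14, 12, -24, 34, 20, -10] -> [-21, -14, 12, -24, 34, 20, -10] -> [34, 20, 12, -10, -14, -21, -24] -> [-24, -21, -14, -10, 12, 20, 34]
  [20, -31, -17, 6, 35, 34, 22, -9, 3, -32] -> [20, -31, -17, 6, 35, 34, 22, -9, 3, -32] -> [35, 34, 22, 20, 6, 3, -9, -17, -31, -32] -> [-32, -31, -17, -9, 3, 6, 20, 22, 34, 35]
  [50, 26, -49, 14, 26] -> [50, 26, -49, 14] -> [50, 26, 14, -49] -> [-49, 14, 26, 50]
  [-4, 5, 23, -38, -48, -13] -> [-4, 5, 23, -38, -48, -13] -> [23, 5, -4, -13, -38, -48] -> [-48, -38, -13, -4, 5, 23]
  [-19, 22, -33, -18, 11, 48] -> [-19, 22, -33, -18, 11, 48] -> [48, 22, 11, -18, -19, -33] -> [-33, -19, -18, 11, 22, 48]
  [-22, 3, -45, 2] -> [-22, 3, -45, 2] -> [3, 2, -22, -45] -> [-45, -22, 2, 3]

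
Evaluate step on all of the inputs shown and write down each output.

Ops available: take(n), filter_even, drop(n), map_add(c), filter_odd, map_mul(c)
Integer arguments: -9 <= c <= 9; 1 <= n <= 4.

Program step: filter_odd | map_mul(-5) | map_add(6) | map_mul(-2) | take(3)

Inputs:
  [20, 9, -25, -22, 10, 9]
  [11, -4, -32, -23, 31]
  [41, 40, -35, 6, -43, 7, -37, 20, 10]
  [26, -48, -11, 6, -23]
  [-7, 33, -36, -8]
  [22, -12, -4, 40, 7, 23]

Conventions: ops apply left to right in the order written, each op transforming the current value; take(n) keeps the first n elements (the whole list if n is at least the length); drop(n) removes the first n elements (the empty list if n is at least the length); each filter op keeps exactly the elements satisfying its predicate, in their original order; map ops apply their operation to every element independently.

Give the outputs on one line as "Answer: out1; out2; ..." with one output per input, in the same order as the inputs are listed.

[78, -262, 78]; [98, -242, 298]; [398, -362, -442]; [-122, -242]; [-82, 318]; [58, 218]

Execution, op by op:
  [20, 9, -25, -22, 10, 9] -> [9, -25, 9] -> [-45, 125, -45] -> [-39, 131, -39] -> [78, -262, 78] -> [78, -262, 78]
  [11, -4, -32, -23, 31] -> [11, -23, 31] -> [-55, 115, -155] -> [-49, 121, -149] -> [98, -242, 298] -> [98, -242, 298]
  [41, 40, -35, 6, -43, 7, -37, 20, 10] -> [41, -35, -43, 7, -37] -> [-205, 175, 215, -35, 185] -> [-199, 181, 221, -29, 191] -> [398, -362, -442, 58, -382] -> [398, -362, -442]
  [26, -48, -11, 6, -23] -> [-11, -23] -> [55, 115] -> [61, 121] -> [-122, -242] -> [-122, -242]
  [-7, 33, -36, -8] -> [-7, 33] -> [35, -165] -> [41, -159] -> [-82, 318] -> [-82, 318]
  [22, -12, -4, 40, 7, 23] -> [7, 23] -> [-35, -115] -> [-29, -109] -> [58, 218] -> [58, 218]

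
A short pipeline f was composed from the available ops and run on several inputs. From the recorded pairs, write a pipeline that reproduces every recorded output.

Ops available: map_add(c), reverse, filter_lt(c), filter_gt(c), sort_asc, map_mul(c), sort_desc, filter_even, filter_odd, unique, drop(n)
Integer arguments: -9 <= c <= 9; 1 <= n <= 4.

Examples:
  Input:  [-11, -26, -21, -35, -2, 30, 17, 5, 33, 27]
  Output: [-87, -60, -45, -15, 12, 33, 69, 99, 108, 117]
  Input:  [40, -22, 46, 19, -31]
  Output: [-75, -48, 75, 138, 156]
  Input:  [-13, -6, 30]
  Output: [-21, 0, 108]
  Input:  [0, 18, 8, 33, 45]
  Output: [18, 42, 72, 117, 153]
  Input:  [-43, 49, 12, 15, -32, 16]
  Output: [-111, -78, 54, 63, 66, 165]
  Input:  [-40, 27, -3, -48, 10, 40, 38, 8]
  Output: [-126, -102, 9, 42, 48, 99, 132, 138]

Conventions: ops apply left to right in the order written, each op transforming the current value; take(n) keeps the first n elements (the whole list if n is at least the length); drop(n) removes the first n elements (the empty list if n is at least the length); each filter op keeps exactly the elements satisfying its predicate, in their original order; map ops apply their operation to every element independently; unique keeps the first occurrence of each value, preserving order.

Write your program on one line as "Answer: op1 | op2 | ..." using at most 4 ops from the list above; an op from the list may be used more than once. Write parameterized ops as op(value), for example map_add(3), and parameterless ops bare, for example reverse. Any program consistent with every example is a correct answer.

map_add(6) | map_mul(3) | reverse | sort_asc

Check, running the answer program on each example:
  [-11, -26, -21, -35, -2, 30, 17, 5, 33, 27] -> [-5, -20, -15, -29, 4, 36, 23, 11, 39, 33] -> [-15, -60, -45, -87, 12, 108, 69, 33, 117, 99] -> [99, 117, 33, 69, 108, 12, -87, -45, -60, -15] -> [-87, -60, -45, -15, 12, 33, 69, 99, 108, 117]
  [40, -22, 46, 19, -31] -> [46, -16, 52, 25, -25] -> [138, -48, 156, 75, -75] -> [-75, 75, 156, -48, 138] -> [-75, -48, 75, 138, 156]
  [-13, -6, 30] -> [-7, 0, 36] -> [-21, 0, 108] -> [108, 0, -21] -> [-21, 0, 108]
  [0, 18, 8, 33, 45] -> [6, 24, 14, 39, 51] -> [18, 72, 42, 117, 153] -> [153, 117, 42, 72, 18] -> [18, 42, 72, 117, 153]
  [-43, 49, 12, 15, -32, 16] -> [-37, 55, 18, 21, -26, 22] -> [-111, 165, 54, 63, -78, 66] -> [66, -78, 63, 54, 165, -111] -> [-111, -78, 54, 63, 66, 165]
  [-40, 27, -3, -48, 10, 40, 38, 8] -> [-34, 33, 3, -42, 16, 46, 44, 14] -> [-102, 99, 9, -126, 48, 138, 132, 42] -> [42, 132, 138, 48, -126, 9, 99, -102] -> [-126, -102, 9, 42, 48, 99, 132, 138]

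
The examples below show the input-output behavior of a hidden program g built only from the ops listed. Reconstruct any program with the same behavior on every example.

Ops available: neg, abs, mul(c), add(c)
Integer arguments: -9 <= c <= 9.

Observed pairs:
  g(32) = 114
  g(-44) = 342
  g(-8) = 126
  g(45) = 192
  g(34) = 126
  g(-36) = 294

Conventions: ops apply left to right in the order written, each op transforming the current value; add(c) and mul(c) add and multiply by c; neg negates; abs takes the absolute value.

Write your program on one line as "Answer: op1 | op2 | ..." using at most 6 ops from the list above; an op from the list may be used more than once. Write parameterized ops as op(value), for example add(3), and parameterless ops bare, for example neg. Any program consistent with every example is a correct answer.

add(-5) | add(-8) | abs | mul(-6) | abs

Check, running the answer program on each example:
  32 -> 27 -> 19 -> 19 -> -114 -> 114
  -44 -> -49 -> -57 -> 57 -> -342 -> 342
  -8 -> -13 -> -21 -> 21 -> -126 -> 126
  45 -> 40 -> 32 -> 32 -> -192 -> 192
  34 -> 29 -> 21 -> 21 -> -126 -> 126
  -36 -> -41 -> -49 -> 49 -> -294 -> 294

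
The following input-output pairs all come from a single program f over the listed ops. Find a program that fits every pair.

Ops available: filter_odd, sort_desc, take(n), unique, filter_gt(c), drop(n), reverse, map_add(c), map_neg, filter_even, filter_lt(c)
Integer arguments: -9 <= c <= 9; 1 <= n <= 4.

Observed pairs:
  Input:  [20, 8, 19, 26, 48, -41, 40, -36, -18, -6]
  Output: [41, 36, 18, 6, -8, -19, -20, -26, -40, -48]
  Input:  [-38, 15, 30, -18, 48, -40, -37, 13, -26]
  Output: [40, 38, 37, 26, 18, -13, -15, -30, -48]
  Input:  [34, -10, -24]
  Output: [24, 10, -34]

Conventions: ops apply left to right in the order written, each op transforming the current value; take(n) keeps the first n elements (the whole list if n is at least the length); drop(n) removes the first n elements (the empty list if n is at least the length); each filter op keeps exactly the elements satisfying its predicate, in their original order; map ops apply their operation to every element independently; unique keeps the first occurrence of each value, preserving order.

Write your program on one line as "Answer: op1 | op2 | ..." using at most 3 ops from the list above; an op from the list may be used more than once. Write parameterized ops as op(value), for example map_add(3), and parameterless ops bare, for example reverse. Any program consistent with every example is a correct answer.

map_neg | sort_desc

Check, running the answer program on each example:
  [20, 8, 19, 26, 48, -41, 40, -36, -18, -6] -> [-20, -8, -19, -26, -48, 41, -40, 36, 18, 6] -> [41, 36, 18, 6, -8, -19, -20, -26, -40, -48]
  [-38, 15, 30, -18, 48, -40, -37, 13, -26] -> [38, -15, -30, 18, -48, 40, 37, -13, 26] -> [40, 38, 37, 26, 18, -13, -15, -30, -48]
  [34, -10, -24] -> [-34, 10, 24] -> [24, 10, -34]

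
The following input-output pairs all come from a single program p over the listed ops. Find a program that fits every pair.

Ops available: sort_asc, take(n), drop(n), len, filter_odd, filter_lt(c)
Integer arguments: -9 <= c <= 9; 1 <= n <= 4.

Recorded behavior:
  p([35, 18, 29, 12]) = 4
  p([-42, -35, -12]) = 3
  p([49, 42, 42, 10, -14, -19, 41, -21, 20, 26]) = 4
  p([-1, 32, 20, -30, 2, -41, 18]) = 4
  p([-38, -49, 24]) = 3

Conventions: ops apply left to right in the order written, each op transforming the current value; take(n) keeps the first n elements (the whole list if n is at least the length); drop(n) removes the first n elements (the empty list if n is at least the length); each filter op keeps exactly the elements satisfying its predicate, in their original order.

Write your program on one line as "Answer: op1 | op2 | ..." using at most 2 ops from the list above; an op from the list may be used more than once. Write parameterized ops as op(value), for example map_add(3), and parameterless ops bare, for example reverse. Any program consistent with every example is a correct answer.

take(4) | len

Check, running the answer program on each example:
  [35, 18, 29, 12] -> [35, 18, 29, 12] -> 4
  [-42, -35, -12] -> [-42, -35, -12] -> 3
  [49, 42, 42, 10, -14, -19, 41, -21, 20, 26] -> [49, 42, 42, 10] -> 4
  [-1, 32, 20, -30, 2, -41, 18] -> [-1, 32, 20, -30] -> 4
  [-38, -49, 24] -> [-38, -49, 24] -> 3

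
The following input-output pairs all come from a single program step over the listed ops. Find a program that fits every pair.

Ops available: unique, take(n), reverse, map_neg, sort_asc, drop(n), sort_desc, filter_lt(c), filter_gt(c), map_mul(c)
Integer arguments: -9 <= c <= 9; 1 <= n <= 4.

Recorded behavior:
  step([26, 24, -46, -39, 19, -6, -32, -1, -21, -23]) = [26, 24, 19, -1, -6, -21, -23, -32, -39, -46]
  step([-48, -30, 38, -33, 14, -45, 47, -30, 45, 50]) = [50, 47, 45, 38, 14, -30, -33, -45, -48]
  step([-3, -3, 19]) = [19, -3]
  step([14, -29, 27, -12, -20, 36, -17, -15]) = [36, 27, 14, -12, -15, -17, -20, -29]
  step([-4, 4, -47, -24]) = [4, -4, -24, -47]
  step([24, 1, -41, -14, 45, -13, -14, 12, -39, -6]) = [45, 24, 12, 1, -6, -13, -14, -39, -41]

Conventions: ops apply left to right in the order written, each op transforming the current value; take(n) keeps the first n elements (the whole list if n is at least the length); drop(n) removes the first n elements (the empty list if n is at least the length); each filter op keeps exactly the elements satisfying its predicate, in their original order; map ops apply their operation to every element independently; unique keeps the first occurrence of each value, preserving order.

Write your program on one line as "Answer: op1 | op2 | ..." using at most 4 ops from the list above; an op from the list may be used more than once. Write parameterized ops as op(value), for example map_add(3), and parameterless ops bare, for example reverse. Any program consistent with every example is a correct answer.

sort_desc | sort_asc | unique | sort_desc

Check, running the answer program on each example:
  [26, 24, -46, -39, 19, -6, -32, -1, -21, -23] -> [26, 24, 19, -1, -6, -21, -23, -32, -39, -46] -> [-46, -39, -32, -23, -21, -6, -1, 19, 24, 26] -> [-46, -39, -32, -23, -21, -6, -1, 19, 24, 26] -> [26, 24, 19, -1, -6, -21, -23, -32, -39, -46]
  [-48, -30, 38, -33, 14, -45, 47, -30, 45, 50] -> [50, 47, 45, 38, 14, -30, -30, -33, -45, -48] -> [-48, -45, -33, -30, -30, 14, 38, 45, 47, 50] -> [-48, -45, -33, -30, 14, 38, 45, 47, 50] -> [50, 47, 45, 38, 14, -30, -33, -45, -48]
  [-3, -3, 19] -> [19, -3, -3] -> [-3, -3, 19] -> [-3, 19] -> [19, -3]
  [14, -29, 27, -12, -20, 36, -17, -15] -> [36, 27, 14, -12, -15, -17, -20, -29] -> [-29, -20, -17, -15, -12, 14, 27, 36] -> [-29, -20, -17, -15, -12, 14, 27, 36] -> [36, 27, 14, -12, -15, -17, -20, -29]
  [-4, 4, -47, -24] -> [4, -4, -24, -47] -> [-47, -24, -4, 4] -> [-47, -24, -4, 4] -> [4, -4, -24, -47]
  [24, 1, -41, -14, 45, -13, -14, 12, -39, -6] -> [45, 24, 12, 1, -6, -13, -14, -14, -39, -41] -> [-41, -39, -14, -14, -13, -6, 1, 12, 24, 45] -> [-41, -39, -14, -13, -6, 1, 12, 24, 45] -> [45, 24, 12, 1, -6, -13, -14, -39, -41]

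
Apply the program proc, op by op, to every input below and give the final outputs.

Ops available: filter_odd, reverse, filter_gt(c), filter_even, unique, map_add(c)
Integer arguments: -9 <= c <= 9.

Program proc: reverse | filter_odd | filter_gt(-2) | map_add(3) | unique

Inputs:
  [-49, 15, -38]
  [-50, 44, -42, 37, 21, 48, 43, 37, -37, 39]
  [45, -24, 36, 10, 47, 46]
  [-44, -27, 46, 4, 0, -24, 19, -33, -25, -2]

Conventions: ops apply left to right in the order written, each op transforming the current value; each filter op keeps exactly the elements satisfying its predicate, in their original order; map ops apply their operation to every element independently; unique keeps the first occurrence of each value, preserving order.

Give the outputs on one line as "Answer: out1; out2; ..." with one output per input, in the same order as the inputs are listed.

Execution, op by op:
  [-49, 15, -38] -> [-38, 15, -49] -> [15, -49] -> [15] -> [18] -> [18]
  [-50, 44, -42, 37, 21, 48, 43, 37, -37, 39] -> [39, -37, 37, 43, 48, 21, 37, -42, 44, -50] -> [39, -37, 37, 43, 21, 37] -> [39, 37, 43, 21, 37] -> [42, 40, 46, 24, 40] -> [42, 40, 46, 24]
  [45, -24, 36, 10, 47, 46] -> [46, 47, 10, 36, -24, 45] -> [47, 45] -> [47, 45] -> [50, 48] -> [50, 48]
  [-44, -27, 46, 4, 0, -24, 19, -33, -25, -2] -> [-2, -25, -33, 19, -24, 0, 4, 46, -27, -44] -> [-25, -33, 19, -27] -> [19] -> [22] -> [22]

[18]; [42, 40, 46, 24]; [50, 48]; [22]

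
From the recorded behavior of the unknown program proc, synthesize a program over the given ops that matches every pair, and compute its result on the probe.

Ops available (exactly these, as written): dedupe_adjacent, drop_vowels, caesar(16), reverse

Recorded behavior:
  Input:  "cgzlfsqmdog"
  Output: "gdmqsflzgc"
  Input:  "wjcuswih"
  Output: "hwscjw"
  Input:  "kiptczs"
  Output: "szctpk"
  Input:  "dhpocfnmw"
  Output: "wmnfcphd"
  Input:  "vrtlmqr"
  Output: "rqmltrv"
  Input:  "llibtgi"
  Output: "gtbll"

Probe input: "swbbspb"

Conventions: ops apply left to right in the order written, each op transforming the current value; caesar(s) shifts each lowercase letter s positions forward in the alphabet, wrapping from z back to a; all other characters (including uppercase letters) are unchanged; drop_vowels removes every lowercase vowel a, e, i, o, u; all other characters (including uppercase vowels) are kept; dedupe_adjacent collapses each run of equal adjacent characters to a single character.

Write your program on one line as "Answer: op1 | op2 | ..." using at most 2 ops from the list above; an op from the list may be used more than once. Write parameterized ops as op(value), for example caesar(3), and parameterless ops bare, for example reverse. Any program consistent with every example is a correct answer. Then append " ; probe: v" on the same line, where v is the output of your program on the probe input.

reverse | drop_vowels ; probe: "bpsbbws"

Check, running the answer program on each example:
  "cgzlfsqmdog" -> "godmqsflzgc" -> "gdmqsflzgc"
  "wjcuswih" -> "hiwsucjw" -> "hwscjw"
  "kiptczs" -> "szctpik" -> "szctpk"
  "dhpocfnmw" -> "wmnfcophd" -> "wmnfcphd"
  "vrtlmqr" -> "rqmltrv" -> "rqmltrv"
  "llibtgi" -> "igtbill" -> "gtbll"
  probe: "swbbspb" -> "bpsbbws" -> "bpsbbws"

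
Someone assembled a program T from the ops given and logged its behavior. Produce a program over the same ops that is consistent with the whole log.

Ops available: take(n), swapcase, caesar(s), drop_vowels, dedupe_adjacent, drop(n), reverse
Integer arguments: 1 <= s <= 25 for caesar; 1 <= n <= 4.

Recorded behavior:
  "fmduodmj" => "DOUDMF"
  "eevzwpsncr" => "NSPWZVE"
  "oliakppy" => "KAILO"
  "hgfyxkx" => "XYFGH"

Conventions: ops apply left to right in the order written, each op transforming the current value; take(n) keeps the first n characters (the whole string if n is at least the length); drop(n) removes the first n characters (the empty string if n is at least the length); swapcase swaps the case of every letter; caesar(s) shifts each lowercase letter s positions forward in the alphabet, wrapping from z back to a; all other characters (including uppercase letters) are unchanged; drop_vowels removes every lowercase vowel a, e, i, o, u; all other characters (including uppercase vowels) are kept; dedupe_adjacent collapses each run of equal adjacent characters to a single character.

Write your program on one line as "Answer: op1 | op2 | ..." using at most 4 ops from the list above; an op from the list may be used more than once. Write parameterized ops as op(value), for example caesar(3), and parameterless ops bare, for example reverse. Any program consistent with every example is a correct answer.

dedupe_adjacent | reverse | swapcase | drop(2)

Check, running the answer program on each example:
  "fmduodmj" -> "fmduodmj" -> "jmdoudmf" -> "JMDOUDMF" -> "DOUDMF"
  "eevzwpsncr" -> "evzwpsncr" -> "rcnspwzve" -> "RCNSPWZVE" -> "NSPWZVE"
  "oliakppy" -> "oliakpy" -> "ypkailo" -> "YPKAILO" -> "KAILO"
  "hgfyxkx" -> "hgfyxkx" -> "xkxyfgh" -> "XKXYFGH" -> "XYFGH"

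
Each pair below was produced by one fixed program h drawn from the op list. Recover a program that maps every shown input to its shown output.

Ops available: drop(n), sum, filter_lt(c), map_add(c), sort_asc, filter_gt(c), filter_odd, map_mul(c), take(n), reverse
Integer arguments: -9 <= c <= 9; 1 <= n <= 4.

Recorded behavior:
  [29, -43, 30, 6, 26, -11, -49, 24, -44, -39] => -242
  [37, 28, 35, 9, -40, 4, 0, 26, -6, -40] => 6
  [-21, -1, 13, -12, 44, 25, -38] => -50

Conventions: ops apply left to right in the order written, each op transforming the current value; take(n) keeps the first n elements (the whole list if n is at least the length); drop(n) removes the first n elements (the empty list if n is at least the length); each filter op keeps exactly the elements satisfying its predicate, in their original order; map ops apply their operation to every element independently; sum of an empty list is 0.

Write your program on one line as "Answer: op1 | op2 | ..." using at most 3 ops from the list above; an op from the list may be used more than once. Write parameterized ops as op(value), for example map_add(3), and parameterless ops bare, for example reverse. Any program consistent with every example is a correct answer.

map_add(-5) | map_mul(2) | sum

Check, running the answer program on each example:
  [29, -43, 30, 6, 26, -11, -49, 24, -44, -39] -> [24, -48, 25, 1, 21, -16, -54, 19, -49, -44] -> [48, -96, 50, 2, 42, -32, -108, 38, -98, -88] -> -242
  [37, 28, 35, 9, -40, 4, 0, 26, -6, -40] -> [32, 23, 30, 4, -45, -1, -5, 21, -11, -45] -> [64, 46, 60, 8, -90, -2, -10, 42, -22, -90] -> 6
  [-21, -1, 13, -12, 44, 25, -38] -> [-26, -6, 8, -17, 39, 20, -43] -> [-52, -12, 16, -34, 78, 40, -86] -> -50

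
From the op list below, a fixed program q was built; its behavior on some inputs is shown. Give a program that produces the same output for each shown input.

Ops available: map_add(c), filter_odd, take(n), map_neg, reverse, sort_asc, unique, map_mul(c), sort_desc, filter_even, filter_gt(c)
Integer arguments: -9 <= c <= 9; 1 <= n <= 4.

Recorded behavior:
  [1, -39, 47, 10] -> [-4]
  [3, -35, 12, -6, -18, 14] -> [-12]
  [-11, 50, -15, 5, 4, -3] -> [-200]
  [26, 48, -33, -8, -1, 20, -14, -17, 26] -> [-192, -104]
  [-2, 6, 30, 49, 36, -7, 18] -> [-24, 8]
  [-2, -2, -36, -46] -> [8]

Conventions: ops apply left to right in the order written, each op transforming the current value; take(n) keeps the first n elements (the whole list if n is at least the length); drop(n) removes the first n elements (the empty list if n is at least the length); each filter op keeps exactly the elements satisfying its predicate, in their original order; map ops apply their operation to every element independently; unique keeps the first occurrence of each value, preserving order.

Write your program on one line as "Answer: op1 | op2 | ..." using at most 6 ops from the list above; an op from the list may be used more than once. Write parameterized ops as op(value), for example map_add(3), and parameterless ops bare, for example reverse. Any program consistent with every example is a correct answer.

take(2) | sort_desc | unique | filter_gt(-3) | map_mul(-4)

Check, running the answer program on each example:
  [1, -39, 47, 10] -> [1, -39] -> [1, -39] -> [1, -39] -> [1] -> [-4]
  [3, -35, 12, -6, -18, 14] -> [3, -35] -> [3, -35] -> [3, -35] -> [3] -> [-12]
  [-11, 50, -15, 5, 4, -3] -> [-11, 50] -> [50, -11] -> [50, -11] -> [50] -> [-200]
  [26, 48, -33, -8, -1, 20, -14, -17, 26] -> [26, 48] -> [48, 26] -> [48, 26] -> [48, 26] -> [-192, -104]
  [-2, 6, 30, 49, 36, -7, 18] -> [-2, 6] -> [6, -2] -> [6, -2] -> [6, -2] -> [-24, 8]
  [-2, -2, -36, -46] -> [-2, -2] -> [-2, -2] -> [-2] -> [-2] -> [8]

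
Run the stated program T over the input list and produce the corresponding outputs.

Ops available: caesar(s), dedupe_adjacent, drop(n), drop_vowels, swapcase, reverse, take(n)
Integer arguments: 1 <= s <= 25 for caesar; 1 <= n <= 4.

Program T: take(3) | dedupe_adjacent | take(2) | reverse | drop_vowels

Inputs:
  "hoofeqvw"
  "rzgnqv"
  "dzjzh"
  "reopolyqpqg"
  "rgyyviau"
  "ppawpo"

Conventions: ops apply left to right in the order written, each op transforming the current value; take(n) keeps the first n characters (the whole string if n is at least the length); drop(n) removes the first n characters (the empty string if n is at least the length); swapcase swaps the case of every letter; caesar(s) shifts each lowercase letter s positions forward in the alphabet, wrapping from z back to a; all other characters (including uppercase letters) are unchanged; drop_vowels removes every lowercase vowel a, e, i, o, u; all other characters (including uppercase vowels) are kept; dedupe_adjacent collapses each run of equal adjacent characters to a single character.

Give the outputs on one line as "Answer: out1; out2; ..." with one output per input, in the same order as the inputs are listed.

"h"; "zr"; "zd"; "r"; "gr"; "p"

Execution, op by op:
  "hoofeqvw" -> "hoo" -> "ho" -> "ho" -> "oh" -> "h"
  "rzgnqv" -> "rzg" -> "rzg" -> "rz" -> "zr" -> "zr"
  "dzjzh" -> "dzj" -> "dzj" -> "dz" -> "zd" -> "zd"
  "reopolyqpqg" -> "reo" -> "reo" -> "re" -> "er" -> "r"
  "rgyyviau" -> "rgy" -> "rgy" -> "rg" -> "gr" -> "gr"
  "ppawpo" -> "ppa" -> "pa" -> "pa" -> "ap" -> "p"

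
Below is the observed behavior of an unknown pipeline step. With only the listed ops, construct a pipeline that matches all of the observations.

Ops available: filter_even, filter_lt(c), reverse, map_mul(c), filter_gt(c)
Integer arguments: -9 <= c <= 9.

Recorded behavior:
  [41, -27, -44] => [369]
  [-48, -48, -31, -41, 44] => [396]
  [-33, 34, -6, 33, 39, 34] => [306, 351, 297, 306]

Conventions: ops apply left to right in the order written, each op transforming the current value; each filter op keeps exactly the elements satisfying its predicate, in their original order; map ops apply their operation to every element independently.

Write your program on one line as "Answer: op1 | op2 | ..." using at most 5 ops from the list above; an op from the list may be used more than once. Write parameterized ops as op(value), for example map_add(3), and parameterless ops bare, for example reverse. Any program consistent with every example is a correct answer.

reverse | filter_gt(-3) | map_mul(-3) | map_mul(-3)

Check, running the answer program on each example:
  [41, -27, -44] -> [-44, -27, 41] -> [41] -> [-123] -> [369]
  [-48, -48, -31, -41, 44] -> [44, -41, -31, -48, -48] -> [44] -> [-132] -> [396]
  [-33, 34, -6, 33, 39, 34] -> [34, 39, 33, -6, 34, -33] -> [34, 39, 33, 34] -> [-102, -117, -99, -102] -> [306, 351, 297, 306]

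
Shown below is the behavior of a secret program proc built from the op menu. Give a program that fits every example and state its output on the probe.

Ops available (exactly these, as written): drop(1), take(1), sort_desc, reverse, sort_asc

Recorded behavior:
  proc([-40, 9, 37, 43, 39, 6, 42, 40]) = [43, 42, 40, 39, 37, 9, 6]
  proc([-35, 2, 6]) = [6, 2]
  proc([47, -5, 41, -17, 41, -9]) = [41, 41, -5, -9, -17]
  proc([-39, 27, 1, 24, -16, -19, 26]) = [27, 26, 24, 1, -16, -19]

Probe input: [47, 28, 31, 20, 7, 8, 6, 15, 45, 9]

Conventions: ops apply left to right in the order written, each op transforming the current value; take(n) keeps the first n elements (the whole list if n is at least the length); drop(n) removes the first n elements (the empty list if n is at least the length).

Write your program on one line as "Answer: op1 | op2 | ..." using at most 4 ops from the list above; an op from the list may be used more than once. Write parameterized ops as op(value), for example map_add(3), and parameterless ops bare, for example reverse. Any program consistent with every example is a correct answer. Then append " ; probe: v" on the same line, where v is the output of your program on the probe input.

drop(1) | reverse | sort_desc ; probe: [45, 31, 28, 20, 15, 9, 8, 7, 6]

Check, running the answer program on each example:
  [-40, 9, 37, 43, 39, 6, 42, 40] -> [9, 37, 43, 39, 6, 42, 40] -> [40, 42, 6, 39, 43, 37, 9] -> [43, 42, 40, 39, 37, 9, 6]
  [-35, 2, 6] -> [2, 6] -> [6, 2] -> [6, 2]
  [47, -5, 41, -17, 41, -9] -> [-5, 41, -17, 41, -9] -> [-9, 41, -17, 41, -5] -> [41, 41, -5, -9, -17]
  [-39, 27, 1, 24, -16, -19, 26] -> [27, 1, 24, -16, -19, 26] -> [26, -19, -16, 24, 1, 27] -> [27, 26, 24, 1, -16, -19]
  probe: [47, 28, 31, 20, 7, 8, 6, 15, 45, 9] -> [28, 31, 20, 7, 8, 6, 15, 45, 9] -> [9, 45, 15, 6, 8, 7, 20, 31, 28] -> [45, 31, 28, 20, 15, 9, 8, 7, 6]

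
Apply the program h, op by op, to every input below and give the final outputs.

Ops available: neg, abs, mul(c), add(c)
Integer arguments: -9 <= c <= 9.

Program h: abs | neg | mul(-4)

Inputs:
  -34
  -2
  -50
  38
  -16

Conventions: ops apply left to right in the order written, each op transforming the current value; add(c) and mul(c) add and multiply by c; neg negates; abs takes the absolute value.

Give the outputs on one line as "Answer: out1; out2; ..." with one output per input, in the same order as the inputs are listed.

Execution, op by op:
  -34 -> 34 -> -34 -> 136
  -2 -> 2 -> -2 -> 8
  -50 -> 50 -> -50 -> 200
  38 -> 38 -> -38 -> 152
  -16 -> 16 -> -16 -> 64

136; 8; 200; 152; 64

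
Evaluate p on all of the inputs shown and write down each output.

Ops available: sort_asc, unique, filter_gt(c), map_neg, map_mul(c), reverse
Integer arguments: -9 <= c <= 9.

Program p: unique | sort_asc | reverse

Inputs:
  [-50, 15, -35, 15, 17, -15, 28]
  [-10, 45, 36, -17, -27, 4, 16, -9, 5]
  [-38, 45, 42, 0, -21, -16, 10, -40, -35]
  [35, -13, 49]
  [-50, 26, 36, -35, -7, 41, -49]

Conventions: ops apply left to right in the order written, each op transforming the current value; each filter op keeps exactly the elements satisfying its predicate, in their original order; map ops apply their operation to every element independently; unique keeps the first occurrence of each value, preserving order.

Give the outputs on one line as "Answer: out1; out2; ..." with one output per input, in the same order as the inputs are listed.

[28, 17, 15, -15, -35, -50]; [45, 36, 16, 5, 4, -9, -10, -17, -27]; [45, 42, 10, 0, -16, -21, -35, -38, -40]; [49, 35, -13]; [41, 36, 26, -7, -35, -49, -50]

Execution, op by op:
  [-50, 15, -35, 15, 17, -15, 28] -> [-50, 15, -35, 17, -15, 28] -> [-50, -35, -15, 15, 17, 28] -> [28, 17, 15, -15, -35, -50]
  [-10, 45, 36, -17, -27, 4, 16, -9, 5] -> [-10, 45, 36, -17, -27, 4, 16, -9, 5] -> [-27, -17, -10, -9, 4, 5, 16, 36, 45] -> [45, 36, 16, 5, 4, -9, -10, -17, -27]
  [-38, 45, 42, 0, -21, -16, 10, -40, -35] -> [-38, 45, 42, 0, -21, -16, 10, -40, -35] -> [-40, -38, -35, -21, -16, 0, 10, 42, 45] -> [45, 42, 10, 0, -16, -21, -35, -38, -40]
  [35, -13, 49] -> [35, -13, 49] -> [-13, 35, 49] -> [49, 35, -13]
  [-50, 26, 36, -35, -7, 41, -49] -> [-50, 26, 36, -35, -7, 41, -49] -> [-50, -49, -35, -7, 26, 36, 41] -> [41, 36, 26, -7, -35, -49, -50]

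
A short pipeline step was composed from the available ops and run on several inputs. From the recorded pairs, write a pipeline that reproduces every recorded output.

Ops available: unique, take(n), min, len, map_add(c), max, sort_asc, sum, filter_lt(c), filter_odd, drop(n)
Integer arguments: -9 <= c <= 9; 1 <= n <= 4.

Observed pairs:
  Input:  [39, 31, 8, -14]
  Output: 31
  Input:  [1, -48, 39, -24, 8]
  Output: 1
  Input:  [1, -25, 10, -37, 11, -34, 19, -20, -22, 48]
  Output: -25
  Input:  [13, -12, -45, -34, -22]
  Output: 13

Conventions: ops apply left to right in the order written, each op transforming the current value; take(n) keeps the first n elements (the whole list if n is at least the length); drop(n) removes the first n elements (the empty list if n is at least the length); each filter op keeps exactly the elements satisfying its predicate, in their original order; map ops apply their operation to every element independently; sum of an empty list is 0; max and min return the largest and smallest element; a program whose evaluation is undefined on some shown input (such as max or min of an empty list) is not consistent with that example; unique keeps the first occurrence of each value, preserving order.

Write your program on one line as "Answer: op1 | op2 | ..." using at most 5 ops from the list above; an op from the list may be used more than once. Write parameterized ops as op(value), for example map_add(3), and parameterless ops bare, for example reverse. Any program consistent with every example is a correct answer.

take(2) | filter_odd | sort_asc | min

Check, running the answer program on each example:
  [39, 31, 8, -14] -> [39, 31] -> [39, 31] -> [31, 39] -> 31
  [1, -48, 39, -24, 8] -> [1, -48] -> [1] -> [1] -> 1
  [1, -25, 10, -37, 11, -34, 19, -20, -22, 48] -> [1, -25] -> [1, -25] -> [-25, 1] -> -25
  [13, -12, -45, -34, -22] -> [13, -12] -> [13] -> [13] -> 13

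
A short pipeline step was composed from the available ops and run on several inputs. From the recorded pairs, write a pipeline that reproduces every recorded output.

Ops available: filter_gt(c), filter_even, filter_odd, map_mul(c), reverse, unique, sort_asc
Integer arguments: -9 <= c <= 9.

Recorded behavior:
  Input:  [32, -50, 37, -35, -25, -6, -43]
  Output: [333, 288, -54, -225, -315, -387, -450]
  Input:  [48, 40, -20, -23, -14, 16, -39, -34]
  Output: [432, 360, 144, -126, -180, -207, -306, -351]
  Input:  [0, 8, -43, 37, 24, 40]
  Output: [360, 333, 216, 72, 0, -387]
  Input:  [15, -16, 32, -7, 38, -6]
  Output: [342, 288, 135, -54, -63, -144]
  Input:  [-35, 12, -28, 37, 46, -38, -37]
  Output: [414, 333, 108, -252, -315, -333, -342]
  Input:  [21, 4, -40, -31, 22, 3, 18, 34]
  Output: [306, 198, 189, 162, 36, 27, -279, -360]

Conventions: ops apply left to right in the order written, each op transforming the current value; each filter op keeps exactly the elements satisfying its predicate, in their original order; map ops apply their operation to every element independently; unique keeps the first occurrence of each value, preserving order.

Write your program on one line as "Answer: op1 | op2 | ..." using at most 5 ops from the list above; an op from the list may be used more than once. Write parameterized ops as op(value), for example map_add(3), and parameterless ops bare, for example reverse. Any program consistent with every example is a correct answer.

map_mul(9) | reverse | sort_asc | reverse

Check, running the answer program on each example:
  [32, -50, 37, -35, -25, -6, -43] -> [288, -450, 333, -315, -225, -54, -387] -> [-387, -54, -225, -315, 333, -450, 288] -> [-450, -387, -315, -225, -54, 288, 333] -> [333, 288, -54, -225, -315, -387, -450]
  [48, 40, -20, -23, -14, 16, -39, -34] -> [432, 360, -180, -207, -126, 144, -351, -306] -> [-306, -351, 144, -126, -207, -180, 360, 432] -> [-351, -306, -207, -180, -126, 144, 360, 432] -> [432, 360, 144, -126, -180, -207, -306, -351]
  [0, 8, -43, 37, 24, 40] -> [0, 72, -387, 333, 216, 360] -> [360, 216, 333, -387, 72, 0] -> [-387, 0, 72, 216, 333, 360] -> [360, 333, 216, 72, 0, -387]
  [15, -16, 32, -7, 38, -6] -> [135, -144, 288, -63, 342, -54] -> [-54, 342, -63, 288, -144, 135] -> [-144, -63, -54, 135, 288, 342] -> [342, 288, 135, -54, -63, -144]
  [-35, 12, -28, 37, 46, -38, -37] -> [-315, 108, -252, 333, 414, -342, -333] -> [-333, -342, 414, 333, -252, 108, -315] -> [-342, -333, -315, -252, 108, 333, 414] -> [414, 333, 108, -252, -315, -333, -342]
  [21, 4, -40, -31, 22, 3, 18, 34] -> [189, 36, -360, -279, 198, 27, 162, 306] -> [306, 162, 27, 198, -279, -360, 36, 189] -> [-360, -279, 27, 36, 162, 189, 198, 306] -> [306, 198, 189, 162, 36, 27, -279, -360]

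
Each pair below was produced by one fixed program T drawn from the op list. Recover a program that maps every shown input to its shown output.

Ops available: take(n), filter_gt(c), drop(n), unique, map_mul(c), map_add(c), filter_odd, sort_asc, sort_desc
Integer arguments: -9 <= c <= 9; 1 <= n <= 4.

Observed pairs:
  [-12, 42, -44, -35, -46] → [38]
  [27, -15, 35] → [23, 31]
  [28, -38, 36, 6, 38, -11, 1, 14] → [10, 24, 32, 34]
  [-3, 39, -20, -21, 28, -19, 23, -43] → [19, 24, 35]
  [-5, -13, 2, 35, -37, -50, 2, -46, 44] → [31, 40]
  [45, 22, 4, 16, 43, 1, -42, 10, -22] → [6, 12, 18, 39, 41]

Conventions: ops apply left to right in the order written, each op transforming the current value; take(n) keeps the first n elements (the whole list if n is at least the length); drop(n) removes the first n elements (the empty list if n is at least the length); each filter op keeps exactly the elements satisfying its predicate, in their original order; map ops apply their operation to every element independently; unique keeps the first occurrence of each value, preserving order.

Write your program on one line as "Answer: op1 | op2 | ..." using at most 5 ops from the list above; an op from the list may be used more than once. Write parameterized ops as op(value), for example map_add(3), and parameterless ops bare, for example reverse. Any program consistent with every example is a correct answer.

sort_asc | unique | filter_gt(7) | map_add(-4)

Check, running the answer program on each example:
  [-12, 42, -44, -35, -46] -> [-46, -44, -35, -12, 42] -> [-46, -44, -35, -12, 42] -> [42] -> [38]
  [27, -15, 35] -> [-15, 27, 35] -> [-15, 27, 35] -> [27, 35] -> [23, 31]
  [28, -38, 36, 6, 38, -11, 1, 14] -> [-38, -11, 1, 6, 14, 28, 36, 38] -> [-38, -11, 1, 6, 14, 28, 36, 38] -> [14, 28, 36, 38] -> [10, 24, 32, 34]
  [-3, 39, -20, -21, 28, -19, 23, -43] -> [-43, -21, -20, -19, -3, 23, 28, 39] -> [-43, -21, -20, -19, -3, 23, 28, 39] -> [23, 28, 39] -> [19, 24, 35]
  [-5, -13, 2, 35, -37, -50, 2, -46, 44] -> [-50, -46, -37, -13, -5, 2, 2, 35, 44] -> [-50, -46, -37, -13, -5, 2, 35, 44] -> [35, 44] -> [31, 40]
  [45, 22, 4, 16, 43, 1, -42, 10, -22] -> [-42, -22, 1, 4, 10, 16, 22, 43, 45] -> [-42, -22, 1, 4, 10, 16, 22, 43, 45] -> [10, 16, 22, 43, 45] -> [6, 12, 18, 39, 41]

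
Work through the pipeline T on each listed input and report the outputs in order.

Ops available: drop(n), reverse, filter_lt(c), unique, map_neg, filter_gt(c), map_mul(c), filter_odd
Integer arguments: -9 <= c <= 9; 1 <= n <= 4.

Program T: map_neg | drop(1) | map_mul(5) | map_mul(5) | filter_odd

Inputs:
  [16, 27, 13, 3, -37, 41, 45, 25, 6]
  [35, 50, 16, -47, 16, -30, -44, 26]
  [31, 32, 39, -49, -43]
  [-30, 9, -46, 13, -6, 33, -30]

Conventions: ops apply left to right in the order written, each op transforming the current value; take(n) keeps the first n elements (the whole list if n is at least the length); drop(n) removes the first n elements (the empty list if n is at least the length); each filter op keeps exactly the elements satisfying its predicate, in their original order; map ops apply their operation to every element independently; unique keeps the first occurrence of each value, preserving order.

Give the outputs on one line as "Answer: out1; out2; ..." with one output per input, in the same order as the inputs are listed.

Execution, op by op:
  [16, 27, 13, 3, -37, 41, 45, 25, 6] -> [-16, -27, -13, -3, 37, -41, -45, -25, -6] -> [-27, -13, -3, 37, -41, -45, -25, -6] -> [-135, -65, -15, 185, -205, -225, -125, -30] -> [-675, -325, -75, 925, -1025, -1125, -625, -150] -> [-675, -325, -75, 925, -1025, -1125, -625]
  [35, 50, 16, -47, 16, -30, -44, 26] -> [-35, -50, -16, 47, -16, 30, 44, -26] -> [-50, -16, 47, -16, 30, 44, -26] -> [-250, -80, 235, -80, 150, 220, -130] -> [-1250, -400, 1175, -400, 750, 1100, -650] -> [1175]
  [31, 32, 39, -49, -43] -> [-31, -32, -39, 49, 43] -> [-32, -39, 49, 43] -> [-160, -195, 245, 215] -> [-800, -975, 1225, 1075] -> [-975, 1225, 1075]
  [-30, 9, -46, 13, -6, 33, -30] -> [30, -9, 46, -13, 6, -33, 30] -> [-9, 46, -13, 6, -33, 30] -> [-45, 230, -65, 30, -165, 150] -> [-225, 1150, -325, 150, -825, 750] -> [-225, -325, -825]

[-675, -325, -75, 925, -1025, -1125, -625]; [1175]; [-975, 1225, 1075]; [-225, -325, -825]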